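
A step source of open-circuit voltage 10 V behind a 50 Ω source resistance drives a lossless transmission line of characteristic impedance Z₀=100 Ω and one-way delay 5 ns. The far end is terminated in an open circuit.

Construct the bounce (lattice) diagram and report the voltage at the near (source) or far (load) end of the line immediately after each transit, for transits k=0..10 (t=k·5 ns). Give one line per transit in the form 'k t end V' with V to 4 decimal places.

0 0 source 6.6667
1 5 load 13.3333
2 10 source 11.1111
3 15 load 8.8889
4 20 source 9.6296
5 25 load 10.3704
6 30 source 10.1235
7 35 load 9.8765
8 40 source 9.9588
9 45 load 10.0412
10 50 source 10.0137

Γ_L=1.000000, Γ_S=-0.333333; launch V₁=10·100/150=6.666667
k=0 src: V=6.6667
k=1 load: inc=6.666667, refl=6.666667·1.000000=6.6667; V=0.000000+6.666667+6.666667=13.3333
k=2 src: inc=6.666667, refl=6.666667·-0.333333=-2.2222; V=6.666667+6.666667+-2.222222=11.1111
k=3 load: inc=-2.222222, refl=-2.222222·1.000000=-2.2222; V=13.333333+-2.222222+-2.222222=8.8889
k=4 src: inc=-2.222222, refl=-2.222222·-0.333333=0.7407; V=11.111111+-2.222222+0.740741=9.6296
k=5 load: inc=0.740741, refl=0.740741·1.000000=0.7407; V=8.888889+0.740741+0.740741=10.3704
k=6 src: inc=0.740741, refl=0.740741·-0.333333=-0.2469; V=9.629630+0.740741+-0.246914=10.1235
k=7 load: inc=-0.246914, refl=-0.246914·1.000000=-0.2469; V=10.370370+-0.246914+-0.246914=9.8765
k=8 src: inc=-0.246914, refl=-0.246914·-0.333333=0.0823; V=10.123457+-0.246914+0.082305=9.9588
k=9 load: inc=0.082305, refl=0.082305·1.000000=0.0823; V=9.876543+0.082305+0.082305=10.0412
k=10 src: inc=0.082305, refl=0.082305·-0.333333=-0.0274; V=9.958848+0.082305+-0.027435=10.0137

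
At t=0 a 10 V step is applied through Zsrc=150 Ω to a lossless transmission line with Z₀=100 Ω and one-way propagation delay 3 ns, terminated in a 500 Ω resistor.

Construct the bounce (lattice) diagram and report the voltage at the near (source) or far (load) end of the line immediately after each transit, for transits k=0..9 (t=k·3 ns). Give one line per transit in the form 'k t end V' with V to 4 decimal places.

Γ_L=0.666667, Γ_S=0.200000; launch V₁=10·100/250=4.000000
k=0 src: V=4.0000
k=1 load: inc=4.000000, refl=4.000000·0.666667=2.6667; V=0.000000+4.000000+2.666667=6.6667
k=2 src: inc=2.666667, refl=2.666667·0.200000=0.5333; V=4.000000+2.666667+0.533333=7.2000
k=3 load: inc=0.533333, refl=0.533333·0.666667=0.3556; V=6.666667+0.533333+0.355556=7.5556
k=4 src: inc=0.355556, refl=0.355556·0.200000=0.0711; V=7.200000+0.355556+0.071111=7.6267
k=5 load: inc=0.071111, refl=0.071111·0.666667=0.0474; V=7.555556+0.071111+0.047407=7.6741
k=6 src: inc=0.047407, refl=0.047407·0.200000=0.0095; V=7.626667+0.047407+0.009481=7.6836
k=7 load: inc=0.009481, refl=0.009481·0.666667=0.0063; V=7.674074+0.009481+0.006321=7.6899
k=8 src: inc=0.006321, refl=0.006321·0.200000=0.0013; V=7.683556+0.006321+0.001264=7.6911
k=9 load: inc=0.001264, refl=0.001264·0.666667=0.0008; V=7.689877+0.001264+0.000843=7.6920

0 0 source 4.0000
1 3 load 6.6667
2 6 source 7.2000
3 9 load 7.5556
4 12 source 7.6267
5 15 load 7.6741
6 18 source 7.6836
7 21 load 7.6899
8 24 source 7.6911
9 27 load 7.6920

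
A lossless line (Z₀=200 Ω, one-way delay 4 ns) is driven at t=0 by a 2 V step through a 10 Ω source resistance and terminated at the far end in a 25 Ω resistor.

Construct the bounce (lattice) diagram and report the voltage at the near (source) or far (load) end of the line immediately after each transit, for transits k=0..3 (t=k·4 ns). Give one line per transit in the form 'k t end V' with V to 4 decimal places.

0 0 source 1.9048
1 4 load 0.4233
2 8 source 1.7637
3 12 load 0.7211

Γ_L=-0.777778, Γ_S=-0.904762; launch V₁=2·200/210=1.904762
k=0 src: V=1.9048
k=1 load: inc=1.904762, refl=1.904762·-0.777778=-1.4815; V=0.000000+1.904762+-1.481481=0.4233
k=2 src: inc=-1.481481, refl=-1.481481·-0.904762=1.3404; V=1.904762+-1.481481+1.340388=1.7637
k=3 load: inc=1.340388, refl=1.340388·-0.777778=-1.0425; V=0.423280+1.340388+-1.042524=0.7211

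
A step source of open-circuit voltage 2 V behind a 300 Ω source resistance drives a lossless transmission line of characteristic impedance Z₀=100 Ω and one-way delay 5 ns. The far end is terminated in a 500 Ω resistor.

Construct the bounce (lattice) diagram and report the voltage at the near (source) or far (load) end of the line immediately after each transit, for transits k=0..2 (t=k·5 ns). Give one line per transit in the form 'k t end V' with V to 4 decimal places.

0 0 source 0.5000
1 5 load 0.8333
2 10 source 1.0000

Γ_L=0.666667, Γ_S=0.500000; launch V₁=2·100/400=0.500000
k=0 src: V=0.5000
k=1 load: inc=0.500000, refl=0.500000·0.666667=0.3333; V=0.000000+0.500000+0.333333=0.8333
k=2 src: inc=0.333333, refl=0.333333·0.500000=0.1667; V=0.500000+0.333333+0.166667=1.0000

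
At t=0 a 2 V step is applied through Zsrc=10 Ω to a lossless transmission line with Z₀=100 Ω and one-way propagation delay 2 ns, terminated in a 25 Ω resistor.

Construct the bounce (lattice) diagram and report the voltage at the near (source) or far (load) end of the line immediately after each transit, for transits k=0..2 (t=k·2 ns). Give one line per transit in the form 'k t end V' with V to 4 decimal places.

0 0 source 1.8182
1 2 load 0.7273
2 4 source 1.6198

Γ_L=-0.600000, Γ_S=-0.818182; launch V₁=2·100/110=1.818182
k=0 src: V=1.8182
k=1 load: inc=1.818182, refl=1.818182·-0.600000=-1.0909; V=0.000000+1.818182+-1.090909=0.7273
k=2 src: inc=-1.090909, refl=-1.090909·-0.818182=0.8926; V=1.818182+-1.090909+0.892562=1.6198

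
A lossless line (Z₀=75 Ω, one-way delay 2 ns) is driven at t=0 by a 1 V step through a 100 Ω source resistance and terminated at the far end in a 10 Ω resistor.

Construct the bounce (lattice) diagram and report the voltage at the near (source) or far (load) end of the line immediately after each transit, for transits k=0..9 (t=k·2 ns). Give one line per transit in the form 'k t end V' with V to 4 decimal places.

0 0 source 0.4286
1 2 load 0.1008
2 4 source 0.0540
3 6 load 0.0898
4 8 source 0.0949
5 10 load 0.0910
6 12 source 0.0905
7 14 load 0.0909
8 16 source 0.0910
9 18 load 0.0909

Γ_L=-0.764706, Γ_S=0.142857; launch V₁=1·75/175=0.428571
k=0 src: V=0.4286
k=1 load: inc=0.428571, refl=0.428571·-0.764706=-0.3277; V=0.000000+0.428571+-0.327731=0.1008
k=2 src: inc=-0.327731, refl=-0.327731·0.142857=-0.0468; V=0.428571+-0.327731+-0.046819=0.0540
k=3 load: inc=-0.046819, refl=-0.046819·-0.764706=0.0358; V=0.100840+-0.046819+0.035803=0.0898
k=4 src: inc=0.035803, refl=0.035803·0.142857=0.0051; V=0.054022+0.035803+0.005115=0.0949
k=5 load: inc=0.005115, refl=0.005115·-0.764706=-0.0039; V=0.089824+0.005115+-0.003911=0.0910
k=6 src: inc=-0.003911, refl=-0.003911·0.142857=-0.0006; V=0.094939+-0.003911+-0.000559=0.0905
k=7 load: inc=-0.000559, refl=-0.000559·-0.764706=0.0004; V=0.091028+-0.000559+0.000427=0.0909
k=8 src: inc=0.000427, refl=0.000427·0.142857=0.0001; V=0.090469+0.000427+0.000061=0.0910
k=9 load: inc=0.000061, refl=0.000061·-0.764706=-0.0000; V=0.090896+0.000061+-0.000047=0.0909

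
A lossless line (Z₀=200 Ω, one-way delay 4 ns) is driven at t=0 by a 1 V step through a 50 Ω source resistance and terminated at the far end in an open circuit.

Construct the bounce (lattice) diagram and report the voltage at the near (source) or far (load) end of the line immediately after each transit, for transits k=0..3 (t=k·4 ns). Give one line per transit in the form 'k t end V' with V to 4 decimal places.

0 0 source 0.8000
1 4 load 1.6000
2 8 source 1.1200
3 12 load 0.6400

Γ_L=1.000000, Γ_S=-0.600000; launch V₁=1·200/250=0.800000
k=0 src: V=0.8000
k=1 load: inc=0.800000, refl=0.800000·1.000000=0.8000; V=0.000000+0.800000+0.800000=1.6000
k=2 src: inc=0.800000, refl=0.800000·-0.600000=-0.4800; V=0.800000+0.800000+-0.480000=1.1200
k=3 load: inc=-0.480000, refl=-0.480000·1.000000=-0.4800; V=1.600000+-0.480000+-0.480000=0.6400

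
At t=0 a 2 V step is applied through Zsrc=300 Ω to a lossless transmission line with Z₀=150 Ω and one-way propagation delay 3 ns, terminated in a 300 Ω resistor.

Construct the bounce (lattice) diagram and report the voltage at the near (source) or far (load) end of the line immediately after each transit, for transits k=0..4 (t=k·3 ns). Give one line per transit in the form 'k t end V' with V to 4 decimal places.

Γ_L=0.333333, Γ_S=0.333333; launch V₁=2·150/450=0.666667
k=0 src: V=0.6667
k=1 load: inc=0.666667, refl=0.666667·0.333333=0.2222; V=0.000000+0.666667+0.222222=0.8889
k=2 src: inc=0.222222, refl=0.222222·0.333333=0.0741; V=0.666667+0.222222+0.074074=0.9630
k=3 load: inc=0.074074, refl=0.074074·0.333333=0.0247; V=0.888889+0.074074+0.024691=0.9877
k=4 src: inc=0.024691, refl=0.024691·0.333333=0.0082; V=0.962963+0.024691+0.008230=0.9959

0 0 source 0.6667
1 3 load 0.8889
2 6 source 0.9630
3 9 load 0.9877
4 12 source 0.9959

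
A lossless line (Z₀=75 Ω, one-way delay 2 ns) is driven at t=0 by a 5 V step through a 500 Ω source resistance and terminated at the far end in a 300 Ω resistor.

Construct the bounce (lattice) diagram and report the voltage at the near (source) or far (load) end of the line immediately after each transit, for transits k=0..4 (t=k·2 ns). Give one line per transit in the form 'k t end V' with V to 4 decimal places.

0 0 source 0.6522
1 2 load 1.0435
2 4 source 1.3327
3 6 load 1.5062
4 8 source 1.6345

Γ_L=0.600000, Γ_S=0.739130; launch V₁=5·75/575=0.652174
k=0 src: V=0.6522
k=1 load: inc=0.652174, refl=0.652174·0.600000=0.3913; V=0.000000+0.652174+0.391304=1.0435
k=2 src: inc=0.391304, refl=0.391304·0.739130=0.2892; V=0.652174+0.391304+0.289225=1.3327
k=3 load: inc=0.289225, refl=0.289225·0.600000=0.1735; V=1.043478+0.289225+0.173535=1.5062
k=4 src: inc=0.173535, refl=0.173535·0.739130=0.1283; V=1.332703+0.173535+0.128265=1.6345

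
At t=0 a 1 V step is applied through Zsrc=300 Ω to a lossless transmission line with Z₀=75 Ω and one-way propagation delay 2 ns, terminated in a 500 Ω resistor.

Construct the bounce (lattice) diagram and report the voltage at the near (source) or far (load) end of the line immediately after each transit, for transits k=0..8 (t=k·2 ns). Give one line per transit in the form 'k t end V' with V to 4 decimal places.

0 0 source 0.2000
1 2 load 0.3478
2 4 source 0.4365
3 6 load 0.5021
4 8 source 0.5414
5 10 load 0.5705
6 12 source 0.5879
7 14 load 0.6008
8 16 source 0.6086

Γ_L=0.739130, Γ_S=0.600000; launch V₁=1·75/375=0.200000
k=0 src: V=0.2000
k=1 load: inc=0.200000, refl=0.200000·0.739130=0.1478; V=0.000000+0.200000+0.147826=0.3478
k=2 src: inc=0.147826, refl=0.147826·0.600000=0.0887; V=0.200000+0.147826+0.088696=0.4365
k=3 load: inc=0.088696, refl=0.088696·0.739130=0.0656; V=0.347826+0.088696+0.065558=0.5021
k=4 src: inc=0.065558, refl=0.065558·0.600000=0.0393; V=0.436522+0.065558+0.039335=0.5414
k=5 load: inc=0.039335, refl=0.039335·0.739130=0.0291; V=0.502079+0.039335+0.029073=0.5705
k=6 src: inc=0.029073, refl=0.029073·0.600000=0.0174; V=0.541414+0.029073+0.017444=0.5879
k=7 load: inc=0.017444, refl=0.017444·0.739130=0.0129; V=0.570487+0.017444+0.012893=0.6008
k=8 src: inc=0.012893, refl=0.012893·0.600000=0.0077; V=0.587931+0.012893+0.007736=0.6086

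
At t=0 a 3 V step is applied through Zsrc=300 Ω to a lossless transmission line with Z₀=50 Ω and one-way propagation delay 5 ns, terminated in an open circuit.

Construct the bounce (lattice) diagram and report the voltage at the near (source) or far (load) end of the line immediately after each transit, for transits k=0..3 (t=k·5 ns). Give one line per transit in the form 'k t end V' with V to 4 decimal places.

Γ_L=1.000000, Γ_S=0.714286; launch V₁=3·50/350=0.428571
k=0 src: V=0.4286
k=1 load: inc=0.428571, refl=0.428571·1.000000=0.4286; V=0.000000+0.428571+0.428571=0.8571
k=2 src: inc=0.428571, refl=0.428571·0.714286=0.3061; V=0.428571+0.428571+0.306122=1.1633
k=3 load: inc=0.306122, refl=0.306122·1.000000=0.3061; V=0.857143+0.306122+0.306122=1.4694

0 0 source 0.4286
1 5 load 0.8571
2 10 source 1.1633
3 15 load 1.4694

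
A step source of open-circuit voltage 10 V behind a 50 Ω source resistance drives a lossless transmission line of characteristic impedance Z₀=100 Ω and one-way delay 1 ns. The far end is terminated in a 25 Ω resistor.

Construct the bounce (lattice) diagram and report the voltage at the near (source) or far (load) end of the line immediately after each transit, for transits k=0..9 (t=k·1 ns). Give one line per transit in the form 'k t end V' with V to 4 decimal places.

Γ_L=-0.600000, Γ_S=-0.333333; launch V₁=10·100/150=6.666667
k=0 src: V=6.6667
k=1 load: inc=6.666667, refl=6.666667·-0.600000=-4.0000; V=0.000000+6.666667+-4.000000=2.6667
k=2 src: inc=-4.000000, refl=-4.000000·-0.333333=1.3333; V=6.666667+-4.000000+1.333333=4.0000
k=3 load: inc=1.333333, refl=1.333333·-0.600000=-0.8000; V=2.666667+1.333333+-0.800000=3.2000
k=4 src: inc=-0.800000, refl=-0.800000·-0.333333=0.2667; V=4.000000+-0.800000+0.266667=3.4667
k=5 load: inc=0.266667, refl=0.266667·-0.600000=-0.1600; V=3.200000+0.266667+-0.160000=3.3067
k=6 src: inc=-0.160000, refl=-0.160000·-0.333333=0.0533; V=3.466667+-0.160000+0.053333=3.3600
k=7 load: inc=0.053333, refl=0.053333·-0.600000=-0.0320; V=3.306667+0.053333+-0.032000=3.3280
k=8 src: inc=-0.032000, refl=-0.032000·-0.333333=0.0107; V=3.360000+-0.032000+0.010667=3.3387
k=9 load: inc=0.010667, refl=0.010667·-0.600000=-0.0064; V=3.328000+0.010667+-0.006400=3.3323

0 0 source 6.6667
1 1 load 2.6667
2 2 source 4.0000
3 3 load 3.2000
4 4 source 3.4667
5 5 load 3.3067
6 6 source 3.3600
7 7 load 3.3280
8 8 source 3.3387
9 9 load 3.3323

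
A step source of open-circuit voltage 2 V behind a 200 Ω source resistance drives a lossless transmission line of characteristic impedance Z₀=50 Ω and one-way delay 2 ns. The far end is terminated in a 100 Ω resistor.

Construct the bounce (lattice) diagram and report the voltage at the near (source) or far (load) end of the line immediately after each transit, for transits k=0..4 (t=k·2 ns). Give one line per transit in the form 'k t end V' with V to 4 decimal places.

Γ_L=0.333333, Γ_S=0.600000; launch V₁=2·50/250=0.400000
k=0 src: V=0.4000
k=1 load: inc=0.400000, refl=0.400000·0.333333=0.1333; V=0.000000+0.400000+0.133333=0.5333
k=2 src: inc=0.133333, refl=0.133333·0.600000=0.0800; V=0.400000+0.133333+0.080000=0.6133
k=3 load: inc=0.080000, refl=0.080000·0.333333=0.0267; V=0.533333+0.080000+0.026667=0.6400
k=4 src: inc=0.026667, refl=0.026667·0.600000=0.0160; V=0.613333+0.026667+0.016000=0.6560

0 0 source 0.4000
1 2 load 0.5333
2 4 source 0.6133
3 6 load 0.6400
4 8 source 0.6560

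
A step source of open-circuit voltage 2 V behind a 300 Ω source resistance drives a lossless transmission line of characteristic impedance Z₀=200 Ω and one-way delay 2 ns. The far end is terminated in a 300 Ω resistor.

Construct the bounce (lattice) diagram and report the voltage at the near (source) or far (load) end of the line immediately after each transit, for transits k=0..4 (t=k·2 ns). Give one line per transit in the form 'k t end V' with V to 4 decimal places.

0 0 source 0.8000
1 2 load 0.9600
2 4 source 0.9920
3 6 load 0.9984
4 8 source 0.9997

Γ_L=0.200000, Γ_S=0.200000; launch V₁=2·200/500=0.800000
k=0 src: V=0.8000
k=1 load: inc=0.800000, refl=0.800000·0.200000=0.1600; V=0.000000+0.800000+0.160000=0.9600
k=2 src: inc=0.160000, refl=0.160000·0.200000=0.0320; V=0.800000+0.160000+0.032000=0.9920
k=3 load: inc=0.032000, refl=0.032000·0.200000=0.0064; V=0.960000+0.032000+0.006400=0.9984
k=4 src: inc=0.006400, refl=0.006400·0.200000=0.0013; V=0.992000+0.006400+0.001280=0.9997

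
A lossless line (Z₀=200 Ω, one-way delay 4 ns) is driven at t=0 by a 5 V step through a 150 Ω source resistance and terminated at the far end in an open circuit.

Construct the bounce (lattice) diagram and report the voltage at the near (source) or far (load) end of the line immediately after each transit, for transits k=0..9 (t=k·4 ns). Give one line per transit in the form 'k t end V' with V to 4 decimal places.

0 0 source 2.8571
1 4 load 5.7143
2 8 source 5.3061
3 12 load 4.8980
4 16 source 4.9563
5 20 load 5.0146
6 24 source 5.0062
7 28 load 4.9979
8 32 source 4.9991
9 36 load 5.0003

Γ_L=1.000000, Γ_S=-0.142857; launch V₁=5·200/350=2.857143
k=0 src: V=2.8571
k=1 load: inc=2.857143, refl=2.857143·1.000000=2.8571; V=0.000000+2.857143+2.857143=5.7143
k=2 src: inc=2.857143, refl=2.857143·-0.142857=-0.4082; V=2.857143+2.857143+-0.408163=5.3061
k=3 load: inc=-0.408163, refl=-0.408163·1.000000=-0.4082; V=5.714286+-0.408163+-0.408163=4.8980
k=4 src: inc=-0.408163, refl=-0.408163·-0.142857=0.0583; V=5.306122+-0.408163+0.058309=4.9563
k=5 load: inc=0.058309, refl=0.058309·1.000000=0.0583; V=4.897959+0.058309+0.058309=5.0146
k=6 src: inc=0.058309, refl=0.058309·-0.142857=-0.0083; V=4.956268+0.058309+-0.008330=5.0062
k=7 load: inc=-0.008330, refl=-0.008330·1.000000=-0.0083; V=5.014577+-0.008330+-0.008330=4.9979
k=8 src: inc=-0.008330, refl=-0.008330·-0.142857=0.0012; V=5.006247+-0.008330+0.001190=4.9991
k=9 load: inc=0.001190, refl=0.001190·1.000000=0.0012; V=4.997918+0.001190+0.001190=5.0003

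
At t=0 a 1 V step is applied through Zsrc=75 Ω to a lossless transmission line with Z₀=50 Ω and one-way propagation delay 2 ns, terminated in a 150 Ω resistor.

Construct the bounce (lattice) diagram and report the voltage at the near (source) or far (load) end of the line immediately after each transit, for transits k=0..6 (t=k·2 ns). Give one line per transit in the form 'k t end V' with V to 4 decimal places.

0 0 source 0.4000
1 2 load 0.6000
2 4 source 0.6400
3 6 load 0.6600
4 8 source 0.6640
5 10 load 0.6660
6 12 source 0.6664

Γ_L=0.500000, Γ_S=0.200000; launch V₁=1·50/125=0.400000
k=0 src: V=0.4000
k=1 load: inc=0.400000, refl=0.400000·0.500000=0.2000; V=0.000000+0.400000+0.200000=0.6000
k=2 src: inc=0.200000, refl=0.200000·0.200000=0.0400; V=0.400000+0.200000+0.040000=0.6400
k=3 load: inc=0.040000, refl=0.040000·0.500000=0.0200; V=0.600000+0.040000+0.020000=0.6600
k=4 src: inc=0.020000, refl=0.020000·0.200000=0.0040; V=0.640000+0.020000+0.004000=0.6640
k=5 load: inc=0.004000, refl=0.004000·0.500000=0.0020; V=0.660000+0.004000+0.002000=0.6660
k=6 src: inc=0.002000, refl=0.002000·0.200000=0.0004; V=0.664000+0.002000+0.000400=0.6664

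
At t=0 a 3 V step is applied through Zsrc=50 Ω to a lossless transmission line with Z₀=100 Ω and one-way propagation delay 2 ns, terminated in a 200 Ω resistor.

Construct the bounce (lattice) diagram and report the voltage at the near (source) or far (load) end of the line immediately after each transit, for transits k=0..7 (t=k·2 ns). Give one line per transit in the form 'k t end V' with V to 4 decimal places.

0 0 source 2.0000
1 2 load 2.6667
2 4 source 2.4444
3 6 load 2.3704
4 8 source 2.3951
5 10 load 2.4033
6 12 source 2.4005
7 14 load 2.3996

Γ_L=0.333333, Γ_S=-0.333333; launch V₁=3·100/150=2.000000
k=0 src: V=2.0000
k=1 load: inc=2.000000, refl=2.000000·0.333333=0.6667; V=0.000000+2.000000+0.666667=2.6667
k=2 src: inc=0.666667, refl=0.666667·-0.333333=-0.2222; V=2.000000+0.666667+-0.222222=2.4444
k=3 load: inc=-0.222222, refl=-0.222222·0.333333=-0.0741; V=2.666667+-0.222222+-0.074074=2.3704
k=4 src: inc=-0.074074, refl=-0.074074·-0.333333=0.0247; V=2.444444+-0.074074+0.024691=2.3951
k=5 load: inc=0.024691, refl=0.024691·0.333333=0.0082; V=2.370370+0.024691+0.008230=2.4033
k=6 src: inc=0.008230, refl=0.008230·-0.333333=-0.0027; V=2.395062+0.008230+-0.002743=2.4005
k=7 load: inc=-0.002743, refl=-0.002743·0.333333=-0.0009; V=2.403292+-0.002743+-0.000914=2.3996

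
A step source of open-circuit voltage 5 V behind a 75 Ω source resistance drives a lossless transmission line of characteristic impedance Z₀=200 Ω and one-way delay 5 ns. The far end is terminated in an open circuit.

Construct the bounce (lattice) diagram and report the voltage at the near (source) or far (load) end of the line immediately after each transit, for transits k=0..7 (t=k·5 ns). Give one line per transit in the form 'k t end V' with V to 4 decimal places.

Γ_L=1.000000, Γ_S=-0.454545; launch V₁=5·200/275=3.636364
k=0 src: V=3.6364
k=1 load: inc=3.636364, refl=3.636364·1.000000=3.6364; V=0.000000+3.636364+3.636364=7.2727
k=2 src: inc=3.636364, refl=3.636364·-0.454545=-1.6529; V=3.636364+3.636364+-1.652893=5.6198
k=3 load: inc=-1.652893, refl=-1.652893·1.000000=-1.6529; V=7.272727+-1.652893+-1.652893=3.9669
k=4 src: inc=-1.652893, refl=-1.652893·-0.454545=0.7513; V=5.619835+-1.652893+0.751315=4.7183
k=5 load: inc=0.751315, refl=0.751315·1.000000=0.7513; V=3.966942+0.751315+0.751315=5.4696
k=6 src: inc=0.751315, refl=0.751315·-0.454545=-0.3415; V=4.718257+0.751315+-0.341507=5.1281
k=7 load: inc=-0.341507, refl=-0.341507·1.000000=-0.3415; V=5.469572+-0.341507+-0.341507=4.7866

0 0 source 3.6364
1 5 load 7.2727
2 10 source 5.6198
3 15 load 3.9669
4 20 source 4.7183
5 25 load 5.4696
6 30 source 5.1281
7 35 load 4.7866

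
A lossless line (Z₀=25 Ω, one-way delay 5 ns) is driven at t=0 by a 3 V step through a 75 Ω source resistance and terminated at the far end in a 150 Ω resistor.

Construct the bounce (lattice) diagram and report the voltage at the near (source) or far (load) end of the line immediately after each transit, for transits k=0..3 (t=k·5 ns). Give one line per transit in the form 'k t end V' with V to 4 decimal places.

0 0 source 0.7500
1 5 load 1.2857
2 10 source 1.5536
3 15 load 1.7449

Γ_L=0.714286, Γ_S=0.500000; launch V₁=3·25/100=0.750000
k=0 src: V=0.7500
k=1 load: inc=0.750000, refl=0.750000·0.714286=0.5357; V=0.000000+0.750000+0.535714=1.2857
k=2 src: inc=0.535714, refl=0.535714·0.500000=0.2679; V=0.750000+0.535714+0.267857=1.5536
k=3 load: inc=0.267857, refl=0.267857·0.714286=0.1913; V=1.285714+0.267857+0.191327=1.7449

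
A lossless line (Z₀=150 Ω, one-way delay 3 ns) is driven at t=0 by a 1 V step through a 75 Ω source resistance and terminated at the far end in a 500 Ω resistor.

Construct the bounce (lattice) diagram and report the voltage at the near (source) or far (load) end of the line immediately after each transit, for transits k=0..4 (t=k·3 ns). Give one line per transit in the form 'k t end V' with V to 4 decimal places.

0 0 source 0.6667
1 3 load 1.0256
2 6 source 0.9060
3 9 load 0.8416
4 12 source 0.8630

Γ_L=0.538462, Γ_S=-0.333333; launch V₁=1·150/225=0.666667
k=0 src: V=0.6667
k=1 load: inc=0.666667, refl=0.666667·0.538462=0.3590; V=0.000000+0.666667+0.358974=1.0256
k=2 src: inc=0.358974, refl=0.358974·-0.333333=-0.1197; V=0.666667+0.358974+-0.119658=0.9060
k=3 load: inc=-0.119658, refl=-0.119658·0.538462=-0.0644; V=1.025641+-0.119658+-0.064431=0.8416
k=4 src: inc=-0.064431, refl=-0.064431·-0.333333=0.0215; V=0.905983+-0.064431+0.021477=0.8630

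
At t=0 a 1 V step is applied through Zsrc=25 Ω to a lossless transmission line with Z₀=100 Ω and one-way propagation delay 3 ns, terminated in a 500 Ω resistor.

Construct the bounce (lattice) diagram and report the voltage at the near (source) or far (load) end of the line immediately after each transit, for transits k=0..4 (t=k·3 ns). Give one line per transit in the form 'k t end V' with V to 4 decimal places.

Γ_L=0.666667, Γ_S=-0.600000; launch V₁=1·100/125=0.800000
k=0 src: V=0.8000
k=1 load: inc=0.800000, refl=0.800000·0.666667=0.5333; V=0.000000+0.800000+0.533333=1.3333
k=2 src: inc=0.533333, refl=0.533333·-0.600000=-0.3200; V=0.800000+0.533333+-0.320000=1.0133
k=3 load: inc=-0.320000, refl=-0.320000·0.666667=-0.2133; V=1.333333+-0.320000+-0.213333=0.8000
k=4 src: inc=-0.213333, refl=-0.213333·-0.600000=0.1280; V=1.013333+-0.213333+0.128000=0.9280

0 0 source 0.8000
1 3 load 1.3333
2 6 source 1.0133
3 9 load 0.8000
4 12 source 0.9280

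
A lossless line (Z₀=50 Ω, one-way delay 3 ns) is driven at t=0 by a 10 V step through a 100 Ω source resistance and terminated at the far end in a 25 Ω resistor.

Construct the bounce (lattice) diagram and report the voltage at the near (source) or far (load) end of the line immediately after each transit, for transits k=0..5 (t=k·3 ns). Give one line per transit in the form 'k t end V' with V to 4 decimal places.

Γ_L=-0.333333, Γ_S=0.333333; launch V₁=10·50/150=3.333333
k=0 src: V=3.3333
k=1 load: inc=3.333333, refl=3.333333·-0.333333=-1.1111; V=0.000000+3.333333+-1.111111=2.2222
k=2 src: inc=-1.111111, refl=-1.111111·0.333333=-0.3704; V=3.333333+-1.111111+-0.370370=1.8519
k=3 load: inc=-0.370370, refl=-0.370370·-0.333333=0.1235; V=2.222222+-0.370370+0.123457=1.9753
k=4 src: inc=0.123457, refl=0.123457·0.333333=0.0412; V=1.851852+0.123457+0.041152=2.0165
k=5 load: inc=0.041152, refl=0.041152·-0.333333=-0.0137; V=1.975309+0.041152+-0.013717=2.0027

0 0 source 3.3333
1 3 load 2.2222
2 6 source 1.8519
3 9 load 1.9753
4 12 source 2.0165
5 15 load 2.0027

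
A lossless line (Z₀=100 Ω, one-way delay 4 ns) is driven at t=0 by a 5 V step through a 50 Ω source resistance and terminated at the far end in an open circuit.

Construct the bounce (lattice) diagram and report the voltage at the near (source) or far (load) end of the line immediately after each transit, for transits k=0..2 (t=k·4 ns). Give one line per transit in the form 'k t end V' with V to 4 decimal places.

Γ_L=1.000000, Γ_S=-0.333333; launch V₁=5·100/150=3.333333
k=0 src: V=3.3333
k=1 load: inc=3.333333, refl=3.333333·1.000000=3.3333; V=0.000000+3.333333+3.333333=6.6667
k=2 src: inc=3.333333, refl=3.333333·-0.333333=-1.1111; V=3.333333+3.333333+-1.111111=5.5556

0 0 source 3.3333
1 4 load 6.6667
2 8 source 5.5556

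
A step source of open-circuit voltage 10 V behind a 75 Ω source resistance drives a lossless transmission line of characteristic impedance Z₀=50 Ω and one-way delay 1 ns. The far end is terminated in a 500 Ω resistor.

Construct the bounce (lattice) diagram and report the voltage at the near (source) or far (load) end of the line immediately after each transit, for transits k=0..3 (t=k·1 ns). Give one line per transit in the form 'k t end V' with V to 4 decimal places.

Γ_L=0.818182, Γ_S=0.200000; launch V₁=10·50/125=4.000000
k=0 src: V=4.0000
k=1 load: inc=4.000000, refl=4.000000·0.818182=3.2727; V=0.000000+4.000000+3.272727=7.2727
k=2 src: inc=3.272727, refl=3.272727·0.200000=0.6545; V=4.000000+3.272727+0.654545=7.9273
k=3 load: inc=0.654545, refl=0.654545·0.818182=0.5355; V=7.272727+0.654545+0.535537=8.4628

0 0 source 4.0000
1 1 load 7.2727
2 2 source 7.9273
3 3 load 8.4628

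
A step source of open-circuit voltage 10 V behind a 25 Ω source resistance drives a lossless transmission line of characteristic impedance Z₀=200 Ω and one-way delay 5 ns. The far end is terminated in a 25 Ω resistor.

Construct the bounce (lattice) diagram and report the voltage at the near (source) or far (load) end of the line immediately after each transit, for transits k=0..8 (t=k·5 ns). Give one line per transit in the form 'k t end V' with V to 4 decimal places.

0 0 source 8.8889
1 5 load 1.9753
2 10 source 7.3525
3 15 load 3.1702
4 20 source 6.4231
5 25 load 3.8931
6 30 source 5.8609
7 35 load 4.3304
8 40 source 5.5208

Γ_L=-0.777778, Γ_S=-0.777778; launch V₁=10·200/225=8.888889
k=0 src: V=8.8889
k=1 load: inc=8.888889, refl=8.888889·-0.777778=-6.9136; V=0.000000+8.888889+-6.913580=1.9753
k=2 src: inc=-6.913580, refl=-6.913580·-0.777778=5.3772; V=8.888889+-6.913580+5.377229=7.3525
k=3 load: inc=5.377229, refl=5.377229·-0.777778=-4.1823; V=1.975309+5.377229+-4.182289=3.1702
k=4 src: inc=-4.182289, refl=-4.182289·-0.777778=3.2529; V=7.352538+-4.182289+3.252892=6.4231
k=5 load: inc=3.252892, refl=3.252892·-0.777778=-2.5300; V=3.170248+3.252892+-2.530027=3.8931
k=6 src: inc=-2.530027, refl=-2.530027·-0.777778=1.9678; V=6.423140+-2.530027+1.967799=5.8609
k=7 load: inc=1.967799, refl=1.967799·-0.777778=-1.5305; V=3.893113+1.967799+-1.530510=4.3304
k=8 src: inc=-1.530510, refl=-1.530510·-0.777778=1.1904; V=5.860912+-1.530510+1.190397=5.5208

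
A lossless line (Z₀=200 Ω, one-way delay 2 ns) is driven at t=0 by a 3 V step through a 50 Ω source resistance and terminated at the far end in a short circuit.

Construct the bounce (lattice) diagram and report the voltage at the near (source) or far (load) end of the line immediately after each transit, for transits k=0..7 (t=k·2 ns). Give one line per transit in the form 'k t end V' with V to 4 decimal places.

Γ_L=-1.000000, Γ_S=-0.600000; launch V₁=3·200/250=2.400000
k=0 src: V=2.4000
k=1 load: inc=2.400000, refl=2.400000·-1.000000=-2.4000; V=0.000000+2.400000+-2.400000=0.0000
k=2 src: inc=-2.400000, refl=-2.400000·-0.600000=1.4400; V=2.400000+-2.400000+1.440000=1.4400
k=3 load: inc=1.440000, refl=1.440000·-1.000000=-1.4400; V=0.000000+1.440000+-1.440000=0.0000
k=4 src: inc=-1.440000, refl=-1.440000·-0.600000=0.8640; V=1.440000+-1.440000+0.864000=0.8640
k=5 load: inc=0.864000, refl=0.864000·-1.000000=-0.8640; V=0.000000+0.864000+-0.864000=0.0000
k=6 src: inc=-0.864000, refl=-0.864000·-0.600000=0.5184; V=0.864000+-0.864000+0.518400=0.5184
k=7 load: inc=0.518400, refl=0.518400·-1.000000=-0.5184; V=0.000000+0.518400+-0.518400=0.0000

0 0 source 2.4000
1 2 load 0.0000
2 4 source 1.4400
3 6 load 0.0000
4 8 source 0.8640
5 10 load 0.0000
6 12 source 0.5184
7 14 load 0.0000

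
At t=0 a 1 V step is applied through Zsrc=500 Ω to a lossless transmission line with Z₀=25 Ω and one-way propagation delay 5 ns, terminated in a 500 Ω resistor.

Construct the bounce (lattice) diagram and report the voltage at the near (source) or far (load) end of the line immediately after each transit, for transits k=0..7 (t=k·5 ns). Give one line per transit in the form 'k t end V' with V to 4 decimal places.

0 0 source 0.0476
1 5 load 0.0907
2 10 source 0.1297
3 15 load 0.1650
4 20 source 0.1969
5 25 load 0.2257
6 30 source 0.2519
7 35 load 0.2755

Γ_L=0.904762, Γ_S=0.904762; launch V₁=1·25/525=0.047619
k=0 src: V=0.0476
k=1 load: inc=0.047619, refl=0.047619·0.904762=0.0431; V=0.000000+0.047619+0.043084=0.0907
k=2 src: inc=0.043084, refl=0.043084·0.904762=0.0390; V=0.047619+0.043084+0.038981=0.1297
k=3 load: inc=0.038981, refl=0.038981·0.904762=0.0353; V=0.090703+0.038981+0.035268=0.1650
k=4 src: inc=0.035268, refl=0.035268·0.904762=0.0319; V=0.129684+0.035268+0.031909=0.1969
k=5 load: inc=0.031909, refl=0.031909·0.904762=0.0289; V=0.164952+0.031909+0.028870=0.2257
k=6 src: inc=0.028870, refl=0.028870·0.904762=0.0261; V=0.196861+0.028870+0.026121=0.2519
k=7 load: inc=0.026121, refl=0.026121·0.904762=0.0236; V=0.225732+0.026121+0.023633=0.2755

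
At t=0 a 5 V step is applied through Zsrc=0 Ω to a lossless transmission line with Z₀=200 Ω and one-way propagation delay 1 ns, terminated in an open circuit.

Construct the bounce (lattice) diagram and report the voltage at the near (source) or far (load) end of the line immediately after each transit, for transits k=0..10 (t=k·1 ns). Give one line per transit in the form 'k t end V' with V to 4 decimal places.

Γ_L=1.000000, Γ_S=-1.000000; launch V₁=5·200/200=5.000000
k=0 src: V=5.0000
k=1 load: inc=5.000000, refl=5.000000·1.000000=5.0000; V=0.000000+5.000000+5.000000=10.0000
k=2 src: inc=5.000000, refl=5.000000·-1.000000=-5.0000; V=5.000000+5.000000+-5.000000=5.0000
k=3 load: inc=-5.000000, refl=-5.000000·1.000000=-5.0000; V=10.000000+-5.000000+-5.000000=0.0000
k=4 src: inc=-5.000000, refl=-5.000000·-1.000000=5.0000; V=5.000000+-5.000000+5.000000=5.0000
k=5 load: inc=5.000000, refl=5.000000·1.000000=5.0000; V=0.000000+5.000000+5.000000=10.0000
k=6 src: inc=5.000000, refl=5.000000·-1.000000=-5.0000; V=5.000000+5.000000+-5.000000=5.0000
k=7 load: inc=-5.000000, refl=-5.000000·1.000000=-5.0000; V=10.000000+-5.000000+-5.000000=0.0000
k=8 src: inc=-5.000000, refl=-5.000000·-1.000000=5.0000; V=5.000000+-5.000000+5.000000=5.0000
k=9 load: inc=5.000000, refl=5.000000·1.000000=5.0000; V=0.000000+5.000000+5.000000=10.0000
k=10 src: inc=5.000000, refl=5.000000·-1.000000=-5.0000; V=5.000000+5.000000+-5.000000=5.0000

0 0 source 5.0000
1 1 load 10.0000
2 2 source 5.0000
3 3 load 0.0000
4 4 source 5.0000
5 5 load 10.0000
6 6 source 5.0000
7 7 load 0.0000
8 8 source 5.0000
9 9 load 10.0000
10 10 source 5.0000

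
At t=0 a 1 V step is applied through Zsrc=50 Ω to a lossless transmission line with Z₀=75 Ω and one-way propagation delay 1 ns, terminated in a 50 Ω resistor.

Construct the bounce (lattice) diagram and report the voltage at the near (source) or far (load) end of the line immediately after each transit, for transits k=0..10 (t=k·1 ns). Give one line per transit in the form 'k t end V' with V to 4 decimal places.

Γ_L=-0.200000, Γ_S=-0.200000; launch V₁=1·75/125=0.600000
k=0 src: V=0.6000
k=1 load: inc=0.600000, refl=0.600000·-0.200000=-0.1200; V=0.000000+0.600000+-0.120000=0.4800
k=2 src: inc=-0.120000, refl=-0.120000·-0.200000=0.0240; V=0.600000+-0.120000+0.024000=0.5040
k=3 load: inc=0.024000, refl=0.024000·-0.200000=-0.0048; V=0.480000+0.024000+-0.004800=0.4992
k=4 src: inc=-0.004800, refl=-0.004800·-0.200000=0.0010; V=0.504000+-0.004800+0.000960=0.5002
k=5 load: inc=0.000960, refl=0.000960·-0.200000=-0.0002; V=0.499200+0.000960+-0.000192=0.5000
k=6 src: inc=-0.000192, refl=-0.000192·-0.200000=0.0000; V=0.500160+-0.000192+0.000038=0.5000
k=7 load: inc=0.000038, refl=0.000038·-0.200000=-0.0000; V=0.499968+0.000038+-0.000008=0.5000
k=8 src: inc=-0.000008, refl=-0.000008·-0.200000=0.0000; V=0.500006+-0.000008+0.000002=0.5000
k=9 load: inc=0.000002, refl=0.000002·-0.200000=-0.0000; V=0.499999+0.000002+-0.000000=0.5000
k=10 src: inc=-0.000000, refl=-0.000000·-0.200000=0.0000; V=0.500000+-0.000000+0.000000=0.5000

0 0 source 0.6000
1 1 load 0.4800
2 2 source 0.5040
3 3 load 0.4992
4 4 source 0.5002
5 5 load 0.5000
6 6 source 0.5000
7 7 load 0.5000
8 8 source 0.5000
9 9 load 0.5000
10 10 source 0.5000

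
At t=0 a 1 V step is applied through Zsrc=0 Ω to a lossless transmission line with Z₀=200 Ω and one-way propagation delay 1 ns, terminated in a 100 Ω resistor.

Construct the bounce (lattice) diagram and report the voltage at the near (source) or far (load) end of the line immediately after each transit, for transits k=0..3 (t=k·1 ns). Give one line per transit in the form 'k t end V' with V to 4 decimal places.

0 0 source 1.0000
1 1 load 0.6667
2 2 source 1.0000
3 3 load 0.8889

Γ_L=-0.333333, Γ_S=-1.000000; launch V₁=1·200/200=1.000000
k=0 src: V=1.0000
k=1 load: inc=1.000000, refl=1.000000·-0.333333=-0.3333; V=0.000000+1.000000+-0.333333=0.6667
k=2 src: inc=-0.333333, refl=-0.333333·-1.000000=0.3333; V=1.000000+-0.333333+0.333333=1.0000
k=3 load: inc=0.333333, refl=0.333333·-0.333333=-0.1111; V=0.666667+0.333333+-0.111111=0.8889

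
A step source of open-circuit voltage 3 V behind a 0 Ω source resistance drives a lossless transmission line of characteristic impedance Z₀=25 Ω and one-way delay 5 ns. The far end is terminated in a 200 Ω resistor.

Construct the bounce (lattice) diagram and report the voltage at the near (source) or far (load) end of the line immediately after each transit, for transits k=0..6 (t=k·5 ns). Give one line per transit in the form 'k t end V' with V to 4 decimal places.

0 0 source 3.0000
1 5 load 5.3333
2 10 source 3.0000
3 15 load 1.1852
4 20 source 3.0000
5 25 load 4.4115
6 30 source 3.0000

Γ_L=0.777778, Γ_S=-1.000000; launch V₁=3·25/25=3.000000
k=0 src: V=3.0000
k=1 load: inc=3.000000, refl=3.000000·0.777778=2.3333; V=0.000000+3.000000+2.333333=5.3333
k=2 src: inc=2.333333, refl=2.333333·-1.000000=-2.3333; V=3.000000+2.333333+-2.333333=3.0000
k=3 load: inc=-2.333333, refl=-2.333333·0.777778=-1.8148; V=5.333333+-2.333333+-1.814815=1.1852
k=4 src: inc=-1.814815, refl=-1.814815·-1.000000=1.8148; V=3.000000+-1.814815+1.814815=3.0000
k=5 load: inc=1.814815, refl=1.814815·0.777778=1.4115; V=1.185185+1.814815+1.411523=4.4115
k=6 src: inc=1.411523, refl=1.411523·-1.000000=-1.4115; V=3.000000+1.411523+-1.411523=3.0000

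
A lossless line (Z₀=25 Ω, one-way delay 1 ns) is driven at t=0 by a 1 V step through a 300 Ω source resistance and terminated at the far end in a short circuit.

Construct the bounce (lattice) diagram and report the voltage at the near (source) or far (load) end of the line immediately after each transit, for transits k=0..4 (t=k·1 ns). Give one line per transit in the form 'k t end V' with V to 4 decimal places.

0 0 source 0.0769
1 1 load 0.0000
2 2 source -0.0651
3 3 load 0.0000
4 4 source 0.0551

Γ_L=-1.000000, Γ_S=0.846154; launch V₁=1·25/325=0.076923
k=0 src: V=0.0769
k=1 load: inc=0.076923, refl=0.076923·-1.000000=-0.0769; V=0.000000+0.076923+-0.076923=0.0000
k=2 src: inc=-0.076923, refl=-0.076923·0.846154=-0.0651; V=0.076923+-0.076923+-0.065089=-0.0651
k=3 load: inc=-0.065089, refl=-0.065089·-1.000000=0.0651; V=0.000000+-0.065089+0.065089=0.0000
k=4 src: inc=0.065089, refl=0.065089·0.846154=0.0551; V=-0.065089+0.065089+0.055075=0.0551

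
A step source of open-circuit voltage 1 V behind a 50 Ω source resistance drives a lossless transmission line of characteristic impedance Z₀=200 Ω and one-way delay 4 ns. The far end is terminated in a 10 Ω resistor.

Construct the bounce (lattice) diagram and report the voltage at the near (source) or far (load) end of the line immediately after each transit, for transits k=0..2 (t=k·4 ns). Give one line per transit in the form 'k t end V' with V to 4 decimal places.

Γ_L=-0.904762, Γ_S=-0.600000; launch V₁=1·200/250=0.800000
k=0 src: V=0.8000
k=1 load: inc=0.800000, refl=0.800000·-0.904762=-0.7238; V=0.000000+0.800000+-0.723810=0.0762
k=2 src: inc=-0.723810, refl=-0.723810·-0.600000=0.4343; V=0.800000+-0.723810+0.434286=0.5105

0 0 source 0.8000
1 4 load 0.0762
2 8 source 0.5105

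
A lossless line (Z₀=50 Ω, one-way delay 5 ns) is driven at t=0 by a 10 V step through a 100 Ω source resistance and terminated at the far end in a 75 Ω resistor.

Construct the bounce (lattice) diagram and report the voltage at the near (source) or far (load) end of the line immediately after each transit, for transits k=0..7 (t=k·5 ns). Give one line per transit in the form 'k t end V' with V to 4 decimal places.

Γ_L=0.200000, Γ_S=0.333333; launch V₁=10·50/150=3.333333
k=0 src: V=3.3333
k=1 load: inc=3.333333, refl=3.333333·0.200000=0.6667; V=0.000000+3.333333+0.666667=4.0000
k=2 src: inc=0.666667, refl=0.666667·0.333333=0.2222; V=3.333333+0.666667+0.222222=4.2222
k=3 load: inc=0.222222, refl=0.222222·0.200000=0.0444; V=4.000000+0.222222+0.044444=4.2667
k=4 src: inc=0.044444, refl=0.044444·0.333333=0.0148; V=4.222222+0.044444+0.014815=4.2815
k=5 load: inc=0.014815, refl=0.014815·0.200000=0.0030; V=4.266667+0.014815+0.002963=4.2844
k=6 src: inc=0.002963, refl=0.002963·0.333333=0.0010; V=4.281481+0.002963+0.000988=4.2854
k=7 load: inc=0.000988, refl=0.000988·0.200000=0.0002; V=4.284444+0.000988+0.000198=4.2856

0 0 source 3.3333
1 5 load 4.0000
2 10 source 4.2222
3 15 load 4.2667
4 20 source 4.2815
5 25 load 4.2844
6 30 source 4.2854
7 35 load 4.2856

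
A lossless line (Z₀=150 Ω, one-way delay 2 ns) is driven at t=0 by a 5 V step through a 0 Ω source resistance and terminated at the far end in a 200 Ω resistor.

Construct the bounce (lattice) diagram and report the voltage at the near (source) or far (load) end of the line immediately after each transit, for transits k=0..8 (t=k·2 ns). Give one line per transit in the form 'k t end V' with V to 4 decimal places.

Γ_L=0.142857, Γ_S=-1.000000; launch V₁=5·150/150=5.000000
k=0 src: V=5.0000
k=1 load: inc=5.000000, refl=5.000000·0.142857=0.7143; V=0.000000+5.000000+0.714286=5.7143
k=2 src: inc=0.714286, refl=0.714286·-1.000000=-0.7143; V=5.000000+0.714286+-0.714286=5.0000
k=3 load: inc=-0.714286, refl=-0.714286·0.142857=-0.1020; V=5.714286+-0.714286+-0.102041=4.8980
k=4 src: inc=-0.102041, refl=-0.102041·-1.000000=0.1020; V=5.000000+-0.102041+0.102041=5.0000
k=5 load: inc=0.102041, refl=0.102041·0.142857=0.0146; V=4.897959+0.102041+0.014577=5.0146
k=6 src: inc=0.014577, refl=0.014577·-1.000000=-0.0146; V=5.000000+0.014577+-0.014577=5.0000
k=7 load: inc=-0.014577, refl=-0.014577·0.142857=-0.0021; V=5.014577+-0.014577+-0.002082=4.9979
k=8 src: inc=-0.002082, refl=-0.002082·-1.000000=0.0021; V=5.000000+-0.002082+0.002082=5.0000

0 0 source 5.0000
1 2 load 5.7143
2 4 source 5.0000
3 6 load 4.8980
4 8 source 5.0000
5 10 load 5.0146
6 12 source 5.0000
7 14 load 4.9979
8 16 source 5.0000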